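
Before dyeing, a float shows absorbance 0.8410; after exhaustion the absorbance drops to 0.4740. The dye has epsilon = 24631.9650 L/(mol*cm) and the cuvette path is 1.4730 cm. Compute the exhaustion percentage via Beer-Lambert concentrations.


c_initial = A_i / (epsilon * l) = 0.8410 / (24631.9650 * 1.4730) = 2.3179e-05 mol/L
c_final = A_f / (epsilon * l) = 0.4740 / (24631.9650 * 1.4730) = 1.3064e-05 mol/L
Exhaustion = (c_initial - c_final) / c_initial * 100 = (2.3179e-05 - 1.3064e-05) / 2.3179e-05 * 100 = 43.6385 %


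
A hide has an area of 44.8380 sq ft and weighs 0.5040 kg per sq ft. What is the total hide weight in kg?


Formula: Weight = area * weight_per_sqft
Substituting: Weight = 44.8380 * 0.5040
Result: 22.5984 kg


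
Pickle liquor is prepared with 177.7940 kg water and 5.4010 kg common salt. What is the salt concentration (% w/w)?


Formula: Conc = salt / (water + salt) * 100
Substituting: Conc = 5.4010 / (177.7940 + 5.4010) * 100
Result: 2.9482 %


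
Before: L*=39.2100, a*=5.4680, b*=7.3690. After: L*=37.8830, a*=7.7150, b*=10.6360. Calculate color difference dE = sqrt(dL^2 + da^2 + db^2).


dL = -1.3270, da = 2.2470, db = 3.2670
dE = sqrt((-1.3270)^2 + 2.2470^2 + 3.2670^2) = 4.1813


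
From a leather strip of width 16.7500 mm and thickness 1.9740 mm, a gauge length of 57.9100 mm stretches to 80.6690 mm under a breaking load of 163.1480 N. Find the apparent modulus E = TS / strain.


TS = F / (w * t) = 163.1480 / (16.7500 * 1.9740) = 4.9342 N/mm^2
strain = (Lf - L0) / L0 = (80.6690 - 57.9100) / 57.9100 = 0.3930
E = TS / strain = 4.9342 / 0.3930 = 12.5551 N/mm^2


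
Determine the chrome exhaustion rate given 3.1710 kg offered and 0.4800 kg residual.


Formula: Uptake = (offered - residual) / offered * 100
Substituting: Uptake = (3.1710 - 0.4800) / 3.1710 * 100
Result: 84.8628 %


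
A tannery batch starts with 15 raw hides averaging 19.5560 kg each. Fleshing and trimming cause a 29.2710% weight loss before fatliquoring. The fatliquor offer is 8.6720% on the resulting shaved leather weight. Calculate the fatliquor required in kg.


Total_raw = N * avg_wt = 15 * 19.5560 = 293.3400 kg
Substrate = Total_raw * (1 - loss/100) = 293.3400 * (1 - 29.2710/100) = 207.4764 kg
Fat = Substrate * pct / 100 = 207.4764 * 8.6720 / 100 = 17.9924 kg


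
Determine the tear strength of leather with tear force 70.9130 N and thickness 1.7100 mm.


Formula: Tear strength = force / thickness
Substituting: Tear strength = 70.9130 / 1.7100
Result: 41.4696 N/mm


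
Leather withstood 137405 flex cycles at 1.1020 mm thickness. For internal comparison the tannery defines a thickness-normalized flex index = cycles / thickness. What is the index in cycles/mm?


Formula: Index = cycles / thickness
Substituting: Index = 137405 / 1.1020
Result: 124686.9328 cycles/mm


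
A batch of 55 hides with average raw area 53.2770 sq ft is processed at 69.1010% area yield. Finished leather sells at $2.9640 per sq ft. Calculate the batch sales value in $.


Raw_total = N * avg_area = 55 * 53.2770 = 2930.2350 sq ft
Finished = Raw_total * yield / 100 = 2930.2350 * 69.1010 / 100 = 2024.8217 sq ft
Value = Finished * price = 2024.8217 * 2.9640 = 6001.5715 $


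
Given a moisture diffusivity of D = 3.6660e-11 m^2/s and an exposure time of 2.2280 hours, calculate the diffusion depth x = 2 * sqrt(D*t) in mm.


t = 2.2280 hr * 3600 = 8020.8000 s
D * t = 3.6660e-11 * 8020.8000 = 2.9404e-07
x = 2 * sqrt(D*t) = 2 * sqrt(2.9404e-07) = 0.00108451 m = 1.0845 mm


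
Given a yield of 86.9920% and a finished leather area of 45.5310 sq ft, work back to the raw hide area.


Formula: raw = finished * 100 / yield
Substituting: raw = 45.5310 * 100 / 86.9920
Result: 52.3393 sq ft


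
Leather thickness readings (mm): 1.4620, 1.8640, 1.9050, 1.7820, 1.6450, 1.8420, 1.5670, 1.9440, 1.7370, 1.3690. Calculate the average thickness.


Formula: Average = sum / n
Substituting: Average = 17.1170 / 10
Result: 1.7117 mm


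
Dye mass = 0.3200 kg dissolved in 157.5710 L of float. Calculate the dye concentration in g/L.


Formula: Conc = dye_mass(kg) / volume(L) * 1000
Substituting: Conc = 0.3200 / 157.5710 * 1000
Result: 2.0308 g/L


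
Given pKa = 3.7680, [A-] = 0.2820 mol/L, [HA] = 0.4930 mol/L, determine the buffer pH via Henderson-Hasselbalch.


ratio = [A-] / [HA] = 0.2820 / 0.4930 = 0.5720
log10(ratio) = -0.2426
pH = pKa + log10(ratio) = 3.7680 - 0.2426 = 3.5254


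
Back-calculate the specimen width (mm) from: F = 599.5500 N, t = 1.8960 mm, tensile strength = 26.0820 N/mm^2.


Formula: w = F / (TS * t)
Substituting: w = 599.5500 / (26.0820 * 1.8960)
Result: 12.1240 mm


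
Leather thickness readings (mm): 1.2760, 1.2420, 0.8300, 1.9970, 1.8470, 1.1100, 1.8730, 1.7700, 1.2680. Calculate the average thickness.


Formula: Average = sum / n
Substituting: Average = 13.2130 / 9
Result: 1.4681 mm


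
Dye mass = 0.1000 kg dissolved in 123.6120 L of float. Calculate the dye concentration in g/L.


Formula: Conc = dye_mass(kg) / volume(L) * 1000
Substituting: Conc = 0.1000 / 123.6120 * 1000
Result: 0.8090 g/L


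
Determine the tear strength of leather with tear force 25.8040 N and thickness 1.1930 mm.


Formula: Tear strength = force / thickness
Substituting: Tear strength = 25.8040 / 1.1930
Result: 21.6295 N/mm


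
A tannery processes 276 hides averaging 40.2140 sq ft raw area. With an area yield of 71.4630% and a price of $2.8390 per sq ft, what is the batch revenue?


Raw_total = N * avg_area = 276 * 40.2140 = 11099.0640 sq ft
Finished = Raw_total * yield / 100 = 11099.0640 * 71.4630 / 100 = 7931.7241 sq ft
Value = Finished * price = 7931.7241 * 2.8390 = 22518.1647 $


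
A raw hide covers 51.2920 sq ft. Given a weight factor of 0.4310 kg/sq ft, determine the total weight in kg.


Formula: Weight = area * weight_per_sqft
Substituting: Weight = 51.2920 * 0.4310
Result: 22.1069 kg


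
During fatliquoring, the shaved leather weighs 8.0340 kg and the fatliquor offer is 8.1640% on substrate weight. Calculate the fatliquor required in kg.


Formula: Fat = substrate * pct / 100
Substituting: Fat = 8.0340 * 8.1640 / 100
Result: 0.6559 kg


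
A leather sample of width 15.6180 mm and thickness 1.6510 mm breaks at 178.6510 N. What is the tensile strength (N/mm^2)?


Formula: TS = force / (width * thickness)
Substituting: TS = 178.6510 / (15.6180 * 1.6510)
Result: 6.9284 N/mm^2


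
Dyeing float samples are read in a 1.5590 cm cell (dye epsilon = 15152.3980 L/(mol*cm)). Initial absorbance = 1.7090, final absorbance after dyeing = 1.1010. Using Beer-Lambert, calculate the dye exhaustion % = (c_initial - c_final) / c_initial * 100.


c_initial = A_i / (epsilon * l) = 1.7090 / (15152.3980 * 1.5590) = 7.2346e-05 mol/L
c_final = A_f / (epsilon * l) = 1.1010 / (15152.3980 * 1.5590) = 4.6608e-05 mol/L
Exhaustion = (c_initial - c_final) / c_initial * 100 = (7.2346e-05 - 4.6608e-05) / 7.2346e-05 * 100 = 35.5764 %


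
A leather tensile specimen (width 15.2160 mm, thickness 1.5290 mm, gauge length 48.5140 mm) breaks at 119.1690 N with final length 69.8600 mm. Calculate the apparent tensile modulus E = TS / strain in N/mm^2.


TS = F / (w * t) = 119.1690 / (15.2160 * 1.5290) = 5.1222 N/mm^2
strain = (Lf - L0) / L0 = (69.8600 - 48.5140) / 48.5140 = 0.4400
E = TS / strain = 5.1222 / 0.4400 = 11.6414 N/mm^2


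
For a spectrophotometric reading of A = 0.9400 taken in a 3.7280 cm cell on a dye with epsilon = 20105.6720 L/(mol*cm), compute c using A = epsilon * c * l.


Formula: c = A / (epsilon * l)
Substituting: c = 0.9400 / (20105.6720 * 3.7280)
Result: 1.2541e-05 mol/L


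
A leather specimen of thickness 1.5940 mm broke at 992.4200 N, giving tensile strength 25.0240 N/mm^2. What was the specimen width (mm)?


Formula: w = F / (TS * t)
Substituting: w = 992.4200 / (25.0240 * 1.5940)
Result: 24.8800 mm


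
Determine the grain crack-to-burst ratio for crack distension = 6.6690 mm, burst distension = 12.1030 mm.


Formula: Ratio = crack / burst
Substituting: Ratio = 6.6690 / 12.1030
Result: 0.5510


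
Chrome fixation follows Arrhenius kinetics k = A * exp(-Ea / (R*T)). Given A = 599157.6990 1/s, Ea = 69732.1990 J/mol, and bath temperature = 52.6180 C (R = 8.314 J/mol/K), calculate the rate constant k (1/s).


T_K = T_C + 273.15 = 52.6180 + 273.15 = 325.7680 K
exponent = -Ea / (R * T_K) = -69732.1990 / (8.314 * 325.7680) = -25.7463
k = A * exp(exponent) = 599157.6990 * exp(-25.7463) = 3.9451e-06 1/s


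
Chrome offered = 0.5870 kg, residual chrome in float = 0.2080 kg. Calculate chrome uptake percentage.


Formula: Uptake = (offered - residual) / offered * 100
Substituting: Uptake = (0.5870 - 0.2080) / 0.5870 * 100
Result: 64.5656 %


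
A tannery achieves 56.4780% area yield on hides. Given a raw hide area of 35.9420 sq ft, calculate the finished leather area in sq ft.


Formula: finished = raw * yield / 100
Substituting: finished = 35.9420 * 56.4780 / 100
Result: 20.2993 sq ft


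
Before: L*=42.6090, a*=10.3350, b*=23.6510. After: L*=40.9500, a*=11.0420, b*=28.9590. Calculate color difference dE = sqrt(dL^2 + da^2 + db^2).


dL = -1.6590, da = 0.7070, db = 5.3080
dE = sqrt((-1.6590)^2 + 0.7070^2 + 5.3080^2) = 5.6060


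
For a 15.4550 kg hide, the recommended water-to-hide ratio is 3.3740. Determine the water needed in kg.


Formula: Water = hide_weight * ratio
Substituting: Water = 15.4550 * 3.3740
Result: 52.1452 kg


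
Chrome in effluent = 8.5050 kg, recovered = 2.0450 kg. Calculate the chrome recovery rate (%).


Formula: Recovery = recovered / input * 100
Substituting: Recovery = 2.0450 / 8.5050 * 100
Result: 24.0447 %


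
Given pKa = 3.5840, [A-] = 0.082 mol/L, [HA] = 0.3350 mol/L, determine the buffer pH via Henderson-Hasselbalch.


ratio = [A-] / [HA] = 0.082 / 0.3350 = 0.2448
log10(ratio) = -0.6112
pH = pKa + log10(ratio) = 3.5840 - 0.6112 = 2.9728


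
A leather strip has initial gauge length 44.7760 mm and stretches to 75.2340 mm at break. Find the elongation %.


Formula: Elongation = (Lf - L0) / L0 * 100
Substituting: Elongation = (75.2340 - 44.7760) / 44.7760 * 100
Result: 68.0230 %


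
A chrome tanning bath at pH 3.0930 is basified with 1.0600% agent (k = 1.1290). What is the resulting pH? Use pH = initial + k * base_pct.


Formula: pH_final = pH_initial + k * base_pct
Substituting: pH_final = 3.0930 + 1.1290 * 1.0600
Result: 4.2897


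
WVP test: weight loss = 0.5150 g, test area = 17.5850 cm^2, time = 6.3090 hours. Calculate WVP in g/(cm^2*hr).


Formula: WVP = loss / (area * time)
Substituting: WVP = 0.5150 / (17.5850 * 6.3090)
Result: 0.00464199 g/(cm^2*hr)


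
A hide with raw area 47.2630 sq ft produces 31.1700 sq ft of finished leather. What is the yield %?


Formula: Yield = finished / raw * 100
Substituting: Yield = 31.1700 / 47.2630 * 100
Result: 65.9501 %


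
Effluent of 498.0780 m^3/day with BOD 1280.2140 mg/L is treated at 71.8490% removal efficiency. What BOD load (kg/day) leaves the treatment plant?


Load_in = volume * conc / 1000 = 498.0780 * 1280.2140 / 1000 = 637.6464 kg/day
Removed = Load_in * eff / 100 = 637.6464 * 71.8490 / 100 = 458.1426 kg/day
Load_out = Load_in - Removed = 637.6464 - 458.1426 = 179.5038 kg/day


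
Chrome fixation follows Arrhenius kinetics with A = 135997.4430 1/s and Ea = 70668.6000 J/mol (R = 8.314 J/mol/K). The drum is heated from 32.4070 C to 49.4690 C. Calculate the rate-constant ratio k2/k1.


T1 = 32.4070 + 273.15 = 305.5570 K; T2 = 49.4690 + 273.15 = 322.6190 K
k1 = A * exp(-Ea/(R*T1)) = 135997.4430 * exp(-70668.6000/(8.314*305.5570)) = 1.1282e-07 1/s
k2 = A * exp(-Ea/(R*T2)) = 135997.4430 * exp(-70668.6000/(8.314*322.6190)) = 4.9124e-07 1/s
k2/k1 = 4.9124e-07 / 1.1282e-07 = 4.3543


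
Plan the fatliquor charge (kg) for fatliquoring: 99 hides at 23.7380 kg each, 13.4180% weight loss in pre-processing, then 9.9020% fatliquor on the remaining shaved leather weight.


Total_raw = N * avg_wt = 99 * 23.7380 = 2350.0620 kg
Substrate = Total_raw * (1 - loss/100) = 2350.0620 * (1 - 13.4180/100) = 2034.7307 kg
Fat = Substrate * pct / 100 = 2034.7307 * 9.9020 / 100 = 201.4790 kg


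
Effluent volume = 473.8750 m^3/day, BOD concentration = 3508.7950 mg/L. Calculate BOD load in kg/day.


Formula: BOD_load = volume * conc / 1000
Substituting: BOD_load = 473.8750 * 3508.7950 / 1000
Result: 1662.7302 kg/day


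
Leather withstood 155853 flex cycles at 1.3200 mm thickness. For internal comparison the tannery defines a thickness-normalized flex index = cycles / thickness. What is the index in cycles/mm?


Formula: Index = cycles / thickness
Substituting: Index = 155853 / 1.3200
Result: 118070.4545 cycles/mm


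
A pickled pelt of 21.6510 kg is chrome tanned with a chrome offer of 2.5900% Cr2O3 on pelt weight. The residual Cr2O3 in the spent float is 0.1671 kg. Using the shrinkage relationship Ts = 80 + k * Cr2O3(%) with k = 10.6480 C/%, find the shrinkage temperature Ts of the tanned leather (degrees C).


Offered = pelt * offer_pct / 100 = 21.6510 * 2.5900 / 100 = 0.5608 kg
Uptake = offered - residual = 0.5608 - 0.1671 = 0.3937 kg
Cr2O3% on pelt = uptake / pelt * 100 = 0.3937 / 21.6510 * 100 = 1.8182 %
Ts = 80 + k * Cr2O3% = 80 + 10.6480 * 1.8182 = 99.3603 C


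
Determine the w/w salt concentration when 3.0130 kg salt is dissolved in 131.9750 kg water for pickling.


Formula: Conc = salt / (water + salt) * 100
Substituting: Conc = 3.0130 / (131.9750 + 3.0130) * 100
Result: 2.2321 %


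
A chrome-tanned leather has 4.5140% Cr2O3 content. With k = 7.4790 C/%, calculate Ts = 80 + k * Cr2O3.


Formula: Ts = 80 + k * Cr2O3
Substituting: Ts = 80 + 7.4790 * 4.5140
Result: 113.7602 C


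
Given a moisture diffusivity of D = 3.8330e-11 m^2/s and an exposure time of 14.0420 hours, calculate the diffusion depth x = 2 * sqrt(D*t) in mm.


t = 14.0420 hr * 3600 = 50551.2000 s
D * t = 3.8330e-11 * 50551.2000 = 1.9376e-06
x = 2 * sqrt(D*t) = 2 * sqrt(1.9376e-06) = 0.00278397 m = 2.7840 mm


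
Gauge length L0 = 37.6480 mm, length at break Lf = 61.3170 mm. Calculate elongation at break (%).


Formula: Elongation = (Lf - L0) / L0 * 100
Substituting: Elongation = (61.3170 - 37.6480) / 37.6480 * 100
Result: 62.8692 %


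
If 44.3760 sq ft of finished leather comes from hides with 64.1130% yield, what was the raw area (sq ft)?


Formula: raw = finished * 100 / yield
Substituting: raw = 44.3760 * 100 / 64.1130
Result: 69.2153 sq ft


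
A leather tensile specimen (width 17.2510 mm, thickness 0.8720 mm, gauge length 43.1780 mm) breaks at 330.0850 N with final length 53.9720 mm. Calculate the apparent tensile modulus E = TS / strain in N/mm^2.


TS = F / (w * t) = 330.0850 / (17.2510 * 0.8720) = 21.9430 N/mm^2
strain = (Lf - L0) / L0 = (53.9720 - 43.1780) / 43.1780 = 0.2500
E = TS / strain = 21.9430 / 0.2500 = 87.7759 N/mm^2


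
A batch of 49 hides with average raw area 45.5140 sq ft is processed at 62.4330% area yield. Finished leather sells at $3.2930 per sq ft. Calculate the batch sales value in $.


Raw_total = N * avg_area = 49 * 45.5140 = 2230.1860 sq ft
Finished = Raw_total * yield / 100 = 2230.1860 * 62.4330 / 100 = 1392.3720 sq ft
Value = Finished * price = 1392.3720 * 3.2930 = 4585.0811 $


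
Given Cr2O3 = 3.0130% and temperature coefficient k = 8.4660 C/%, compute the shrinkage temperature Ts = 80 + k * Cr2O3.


Formula: Ts = 80 + k * Cr2O3
Substituting: Ts = 80 + 8.4660 * 3.0130
Result: 105.5081 C


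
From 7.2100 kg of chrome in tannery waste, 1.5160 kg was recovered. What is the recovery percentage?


Formula: Recovery = recovered / input * 100
Substituting: Recovery = 1.5160 / 7.2100 * 100
Result: 21.0264 %


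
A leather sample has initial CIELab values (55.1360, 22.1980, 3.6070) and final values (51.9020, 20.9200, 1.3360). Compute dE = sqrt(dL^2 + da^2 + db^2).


dL = -3.2340, da = -1.2780, db = -2.2710
dE = sqrt((-3.2340)^2 + (-1.2780)^2 + (-2.2710)^2) = 4.1532


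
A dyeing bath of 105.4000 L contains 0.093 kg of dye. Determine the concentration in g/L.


Formula: Conc = dye_mass(kg) / volume(L) * 1000
Substituting: Conc = 0.093 / 105.4000 * 1000
Result: 0.8824 g/L


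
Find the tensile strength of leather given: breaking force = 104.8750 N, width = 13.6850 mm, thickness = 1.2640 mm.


Formula: TS = force / (width * thickness)
Substituting: TS = 104.8750 / (13.6850 * 1.2640)
Result: 6.0629 N/mm^2


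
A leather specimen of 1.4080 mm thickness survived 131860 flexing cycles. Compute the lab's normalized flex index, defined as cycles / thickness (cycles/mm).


Formula: Index = cycles / thickness
Substituting: Index = 131860 / 1.4080
Result: 93650.5682 cycles/mm


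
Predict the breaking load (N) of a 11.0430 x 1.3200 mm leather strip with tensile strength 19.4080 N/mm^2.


Formula: F = TS * w * t
Substituting: F = 19.4080 * 11.0430 * 1.3200
Result: 282.9058 N


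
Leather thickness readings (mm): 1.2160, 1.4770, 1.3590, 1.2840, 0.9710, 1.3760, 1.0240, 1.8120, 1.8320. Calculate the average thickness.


Formula: Average = sum / n
Substituting: Average = 12.3510 / 9
Result: 1.3723 mm


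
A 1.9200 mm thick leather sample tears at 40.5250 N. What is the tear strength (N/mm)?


Formula: Tear strength = force / thickness
Substituting: Tear strength = 40.5250 / 1.9200
Result: 21.1068 N/mm


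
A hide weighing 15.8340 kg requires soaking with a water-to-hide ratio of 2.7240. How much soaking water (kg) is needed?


Formula: Water = hide_weight * ratio
Substituting: Water = 15.8340 * 2.7240
Result: 43.1318 kg


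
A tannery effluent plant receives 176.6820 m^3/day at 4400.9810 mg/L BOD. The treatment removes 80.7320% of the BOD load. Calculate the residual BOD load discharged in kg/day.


Load_in = volume * conc / 1000 = 176.6820 * 4400.9810 / 1000 = 777.5741 kg/day
Removed = Load_in * eff / 100 = 777.5741 * 80.7320 / 100 = 627.7511 kg/day
Load_out = Load_in - Removed = 777.5741 - 627.7511 = 149.8230 kg/day


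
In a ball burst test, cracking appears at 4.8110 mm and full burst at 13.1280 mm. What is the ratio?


Formula: Ratio = crack / burst
Substituting: Ratio = 4.8110 / 13.1280
Result: 0.3665


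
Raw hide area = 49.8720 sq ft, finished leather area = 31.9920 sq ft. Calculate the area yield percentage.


Formula: Yield = finished / raw * 100
Substituting: Yield = 31.9920 / 49.8720 * 100
Result: 64.1482 %


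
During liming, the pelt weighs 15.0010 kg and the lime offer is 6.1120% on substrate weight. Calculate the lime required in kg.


Formula: Lime = substrate * pct / 100
Substituting: Lime = 15.0010 * 6.1120 / 100
Result: 0.9169 kg


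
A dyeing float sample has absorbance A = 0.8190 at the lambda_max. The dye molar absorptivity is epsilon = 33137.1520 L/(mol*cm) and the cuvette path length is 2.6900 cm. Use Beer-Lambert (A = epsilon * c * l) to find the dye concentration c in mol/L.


Formula: c = A / (epsilon * l)
Substituting: c = 0.8190 / (33137.1520 * 2.6900)
Result: 9.1879e-06 mol/L


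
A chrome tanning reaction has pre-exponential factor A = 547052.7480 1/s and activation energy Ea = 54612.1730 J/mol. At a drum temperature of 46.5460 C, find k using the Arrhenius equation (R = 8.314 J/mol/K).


T_K = T_C + 273.15 = 46.5460 + 273.15 = 319.6960 K
exponent = -Ea / (R * T_K) = -54612.1730 / (8.314 * 319.6960) = -20.5467
k = A * exp(exponent) = 547052.7480 * exp(-20.5467) = 6.5269e-04 1/s


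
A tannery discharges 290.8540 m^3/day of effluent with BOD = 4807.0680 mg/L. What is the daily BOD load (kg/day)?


Formula: BOD_load = volume * conc / 1000
Substituting: BOD_load = 290.8540 * 4807.0680 / 1000
Result: 1398.1550 kg/day


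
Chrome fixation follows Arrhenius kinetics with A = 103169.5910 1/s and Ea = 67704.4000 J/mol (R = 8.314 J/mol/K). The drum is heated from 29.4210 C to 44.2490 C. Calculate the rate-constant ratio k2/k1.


T1 = 29.4210 + 273.15 = 302.5710 K; T2 = 44.2490 + 273.15 = 317.3990 K
k1 = A * exp(-Ea/(R*T1)) = 103169.5910 * exp(-67704.4000/(8.314*302.5710)) = 2.1131e-07 1/s
k2 = A * exp(-Ea/(R*T2)) = 103169.5910 * exp(-67704.4000/(8.314*317.3990)) = 7.4298e-07 1/s
k2/k1 = 7.4298e-07 / 2.1131e-07 = 3.5161


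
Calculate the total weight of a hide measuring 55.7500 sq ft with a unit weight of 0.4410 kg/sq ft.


Formula: Weight = area * weight_per_sqft
Substituting: Weight = 55.7500 * 0.4410
Result: 24.5858 kg


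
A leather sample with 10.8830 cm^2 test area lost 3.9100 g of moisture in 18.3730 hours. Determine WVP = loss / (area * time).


Formula: WVP = loss / (area * time)
Substituting: WVP = 3.9100 / (10.8830 * 18.3730)
Result: 0.0195546 g/(cm^2*hr)


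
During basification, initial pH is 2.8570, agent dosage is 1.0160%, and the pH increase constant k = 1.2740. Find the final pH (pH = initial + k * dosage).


Formula: pH_final = pH_initial + k * base_pct
Substituting: pH_final = 2.8570 + 1.2740 * 1.0160
Result: 4.1514


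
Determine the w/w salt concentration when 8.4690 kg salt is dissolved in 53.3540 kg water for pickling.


Formula: Conc = salt / (water + salt) * 100
Substituting: Conc = 8.4690 / (53.3540 + 8.4690) * 100
Result: 13.6988 %


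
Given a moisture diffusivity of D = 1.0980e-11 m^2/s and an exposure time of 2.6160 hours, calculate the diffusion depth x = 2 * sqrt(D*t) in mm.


t = 2.6160 hr * 3600 = 9417.6000 s
D * t = 1.0980e-11 * 9417.6000 = 1.0341e-07
x = 2 * sqrt(D*t) = 2 * sqrt(1.0341e-07) = 6.4313e-04 m = 0.6431 mm


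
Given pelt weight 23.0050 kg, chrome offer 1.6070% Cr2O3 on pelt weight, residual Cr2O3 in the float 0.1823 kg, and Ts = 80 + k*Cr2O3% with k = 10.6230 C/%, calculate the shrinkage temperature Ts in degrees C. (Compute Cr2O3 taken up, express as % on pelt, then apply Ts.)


Offered = pelt * offer_pct / 100 = 23.0050 * 1.6070 / 100 = 0.3697 kg
Uptake = offered - residual = 0.3697 - 0.1823 = 0.1874 kg
Cr2O3% on pelt = uptake / pelt * 100 = 0.1874 / 23.0050 * 100 = 0.8146 %
Ts = 80 + k * Cr2O3% = 80 + 10.6230 * 0.8146 = 88.6531 C


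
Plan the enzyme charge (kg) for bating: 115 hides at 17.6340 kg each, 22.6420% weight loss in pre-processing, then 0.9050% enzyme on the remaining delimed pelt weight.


Total_raw = N * avg_wt = 115 * 17.6340 = 2027.9100 kg
Substrate = Total_raw * (1 - loss/100) = 2027.9100 * (1 - 22.6420/100) = 1568.7506 kg
Enzyme = Substrate * pct / 100 = 1568.7506 * 0.9050 / 100 = 14.1972 kg


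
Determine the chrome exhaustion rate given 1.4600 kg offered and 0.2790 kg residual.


Formula: Uptake = (offered - residual) / offered * 100
Substituting: Uptake = (1.4600 - 0.2790) / 1.4600 * 100
Result: 80.8904 %


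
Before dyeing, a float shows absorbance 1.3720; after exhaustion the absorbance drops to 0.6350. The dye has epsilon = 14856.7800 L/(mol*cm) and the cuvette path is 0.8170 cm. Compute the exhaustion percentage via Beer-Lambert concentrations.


c_initial = A_i / (epsilon * l) = 1.3720 / (14856.7800 * 0.8170) = 1.1303e-04 mol/L
c_final = A_f / (epsilon * l) = 0.6350 / (14856.7800 * 0.8170) = 5.2315e-05 mol/L
Exhaustion = (c_initial - c_final) / c_initial * 100 = (1.1303e-04 - 5.2315e-05) / 1.1303e-04 * 100 = 53.7172 %


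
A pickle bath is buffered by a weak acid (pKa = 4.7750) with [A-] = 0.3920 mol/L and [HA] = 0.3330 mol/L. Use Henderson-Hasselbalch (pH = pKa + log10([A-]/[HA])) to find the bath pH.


ratio = [A-] / [HA] = 0.3920 / 0.3330 = 1.1772
log10(ratio) = 0.0708418
pH = pKa + log10(ratio) = 4.7750 + 0.0708418 = 4.8458


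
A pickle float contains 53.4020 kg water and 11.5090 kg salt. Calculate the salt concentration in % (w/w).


Formula: Conc = salt / (water + salt) * 100
Substituting: Conc = 11.5090 / (53.4020 + 11.5090) * 100
Result: 17.7304 %


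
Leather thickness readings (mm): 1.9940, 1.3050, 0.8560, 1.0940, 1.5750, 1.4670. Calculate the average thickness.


Formula: Average = sum / n
Substituting: Average = 8.2910 / 6
Result: 1.3818 mm


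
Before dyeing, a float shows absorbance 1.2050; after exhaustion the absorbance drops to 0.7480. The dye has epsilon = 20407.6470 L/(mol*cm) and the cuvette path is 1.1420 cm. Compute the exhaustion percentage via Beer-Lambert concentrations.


c_initial = A_i / (epsilon * l) = 1.2050 / (20407.6470 * 1.1420) = 5.1704e-05 mol/L
c_final = A_f / (epsilon * l) = 0.7480 / (20407.6470 * 1.1420) = 3.2095e-05 mol/L
Exhaustion = (c_initial - c_final) / c_initial * 100 = (5.1704e-05 - 3.2095e-05) / 5.1704e-05 * 100 = 37.9253 %


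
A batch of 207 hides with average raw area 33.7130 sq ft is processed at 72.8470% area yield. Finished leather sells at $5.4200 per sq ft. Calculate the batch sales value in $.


Raw_total = N * avg_area = 207 * 33.7130 = 6978.5910 sq ft
Finished = Raw_total * yield / 100 = 6978.5910 * 72.8470 / 100 = 5083.6942 sq ft
Value = Finished * price = 5083.6942 * 5.4200 = 27553.6225 $


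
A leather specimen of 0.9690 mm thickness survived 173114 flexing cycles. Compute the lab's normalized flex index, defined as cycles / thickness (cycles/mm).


Formula: Index = cycles / thickness
Substituting: Index = 173114 / 0.9690
Result: 178652.2188 cycles/mm


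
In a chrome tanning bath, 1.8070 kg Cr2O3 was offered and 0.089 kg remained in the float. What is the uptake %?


Formula: Uptake = (offered - residual) / offered * 100
Substituting: Uptake = (1.8070 - 0.089) / 1.8070 * 100
Result: 95.0747 %


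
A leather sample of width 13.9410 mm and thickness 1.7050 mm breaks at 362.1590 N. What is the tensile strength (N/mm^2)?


Formula: TS = force / (width * thickness)
Substituting: TS = 362.1590 / (13.9410 * 1.7050)
Result: 15.2364 N/mm^2


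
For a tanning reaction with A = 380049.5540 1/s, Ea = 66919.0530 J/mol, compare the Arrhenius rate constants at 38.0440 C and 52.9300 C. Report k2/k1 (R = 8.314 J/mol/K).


T1 = 38.0440 + 273.15 = 311.1940 K; T2 = 52.9300 + 273.15 = 326.0800 K
k1 = A * exp(-Ea/(R*T1)) = 380049.5540 * exp(-66919.0530/(8.314*311.1940)) = 2.2229e-06 1/s
k2 = A * exp(-Ea/(R*T2)) = 380049.5540 * exp(-66919.0530/(8.314*326.0800)) = 7.2396e-06 1/s
k2/k1 = 7.2396e-06 / 2.2229e-06 = 3.2569


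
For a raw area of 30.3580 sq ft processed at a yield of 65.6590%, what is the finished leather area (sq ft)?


Formula: finished = raw * yield / 100
Substituting: finished = 30.3580 * 65.6590 / 100
Result: 19.9328 sq ft


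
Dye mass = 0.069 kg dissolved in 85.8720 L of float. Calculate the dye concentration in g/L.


Formula: Conc = dye_mass(kg) / volume(L) * 1000
Substituting: Conc = 0.069 / 85.8720 * 1000
Result: 0.8035 g/L


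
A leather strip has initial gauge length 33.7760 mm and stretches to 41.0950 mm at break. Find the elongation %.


Formula: Elongation = (Lf - L0) / L0 * 100
Substituting: Elongation = (41.0950 - 33.7760) / 33.7760 * 100
Result: 21.6692 %


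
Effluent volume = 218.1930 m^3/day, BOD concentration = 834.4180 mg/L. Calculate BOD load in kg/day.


Formula: BOD_load = volume * conc / 1000
Substituting: BOD_load = 218.1930 * 834.4180 / 1000
Result: 182.0642 kg/day


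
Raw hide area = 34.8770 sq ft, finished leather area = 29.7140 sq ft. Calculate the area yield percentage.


Formula: Yield = finished / raw * 100
Substituting: Yield = 29.7140 / 34.8770 * 100
Result: 85.1965 %


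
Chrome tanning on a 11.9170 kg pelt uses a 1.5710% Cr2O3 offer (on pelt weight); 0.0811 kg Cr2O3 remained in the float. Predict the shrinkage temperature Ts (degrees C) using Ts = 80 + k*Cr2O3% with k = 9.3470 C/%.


Offered = pelt * offer_pct / 100 = 11.9170 * 1.5710 / 100 = 0.1872 kg
Uptake = offered - residual = 0.1872 - 0.0811 = 0.1061 kg
Cr2O3% on pelt = uptake / pelt * 100 = 0.1061 / 11.9170 * 100 = 0.8905 %
Ts = 80 + k * Cr2O3% = 80 + 9.3470 * 0.8905 = 88.3231 C


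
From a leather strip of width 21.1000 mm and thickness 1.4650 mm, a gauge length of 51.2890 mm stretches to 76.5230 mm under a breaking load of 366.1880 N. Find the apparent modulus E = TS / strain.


TS = F / (w * t) = 366.1880 / (21.1000 * 1.4650) = 11.8463 N/mm^2
strain = (Lf - L0) / L0 = (76.5230 - 51.2890) / 51.2890 = 0.4920
E = TS / strain = 11.8463 / 0.4920 = 24.0781 N/mm^2


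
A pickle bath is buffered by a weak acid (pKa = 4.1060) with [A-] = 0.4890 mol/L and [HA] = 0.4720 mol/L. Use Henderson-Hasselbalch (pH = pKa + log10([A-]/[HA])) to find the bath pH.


ratio = [A-] / [HA] = 0.4890 / 0.4720 = 1.0360
log10(ratio) = 0.0153669
pH = pKa + log10(ratio) = 4.1060 + 0.0153669 = 4.1214


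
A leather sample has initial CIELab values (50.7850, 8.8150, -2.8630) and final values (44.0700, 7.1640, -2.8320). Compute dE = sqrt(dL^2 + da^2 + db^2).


dL = -6.7150, da = -1.6510, db = 0.031
dE = sqrt((-6.7150)^2 + (-1.6510)^2 + 0.031^2) = 6.9151


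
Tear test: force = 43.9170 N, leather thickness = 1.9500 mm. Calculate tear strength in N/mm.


Formula: Tear strength = force / thickness
Substituting: Tear strength = 43.9170 / 1.9500
Result: 22.5215 N/mm


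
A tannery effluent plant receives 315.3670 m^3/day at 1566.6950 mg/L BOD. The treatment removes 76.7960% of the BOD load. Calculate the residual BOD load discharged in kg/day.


Load_in = volume * conc / 1000 = 315.3670 * 1566.6950 / 1000 = 494.0839 kg/day
Removed = Load_in * eff / 100 = 494.0839 * 76.7960 / 100 = 379.4367 kg/day
Load_out = Load_in - Removed = 494.0839 - 379.4367 = 114.6472 kg/day


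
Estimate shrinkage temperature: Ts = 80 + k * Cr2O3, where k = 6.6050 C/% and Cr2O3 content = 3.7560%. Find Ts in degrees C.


Formula: Ts = 80 + k * Cr2O3
Substituting: Ts = 80 + 6.6050 * 3.7560
Result: 104.8084 C


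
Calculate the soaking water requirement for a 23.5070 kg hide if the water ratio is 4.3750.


Formula: Water = hide_weight * ratio
Substituting: Water = 23.5070 * 4.3750
Result: 102.8431 kg


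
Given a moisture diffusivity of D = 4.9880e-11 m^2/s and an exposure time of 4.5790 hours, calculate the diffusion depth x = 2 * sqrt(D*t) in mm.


t = 4.5790 hr * 3600 = 16484.4000 s
D * t = 4.9880e-11 * 16484.4000 = 8.2224e-07
x = 2 * sqrt(D*t) = 2 * sqrt(8.2224e-07) = 0.00181355 m = 1.8136 mm


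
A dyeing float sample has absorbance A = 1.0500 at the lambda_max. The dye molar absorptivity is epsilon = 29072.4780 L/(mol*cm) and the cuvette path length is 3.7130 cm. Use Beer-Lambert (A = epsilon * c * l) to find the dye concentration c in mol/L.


Formula: c = A / (epsilon * l)
Substituting: c = 1.0500 / (29072.4780 * 3.7130)
Result: 9.7271e-06 mol/L


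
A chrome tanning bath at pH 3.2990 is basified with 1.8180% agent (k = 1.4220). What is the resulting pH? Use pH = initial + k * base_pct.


Formula: pH_final = pH_initial + k * base_pct
Substituting: pH_final = 3.2990 + 1.4220 * 1.8180
Result: 5.8842


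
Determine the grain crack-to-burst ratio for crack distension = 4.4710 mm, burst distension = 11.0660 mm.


Formula: Ratio = crack / burst
Substituting: Ratio = 4.4710 / 11.0660
Result: 0.4040


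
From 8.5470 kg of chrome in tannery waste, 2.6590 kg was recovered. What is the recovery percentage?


Formula: Recovery = recovered / input * 100
Substituting: Recovery = 2.6590 / 8.5470 * 100
Result: 31.1103 %


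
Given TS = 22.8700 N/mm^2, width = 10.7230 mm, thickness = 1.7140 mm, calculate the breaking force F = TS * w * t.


Formula: F = TS * w * t
Substituting: F = 22.8700 * 10.7230 * 1.7140
Result: 420.3328 N


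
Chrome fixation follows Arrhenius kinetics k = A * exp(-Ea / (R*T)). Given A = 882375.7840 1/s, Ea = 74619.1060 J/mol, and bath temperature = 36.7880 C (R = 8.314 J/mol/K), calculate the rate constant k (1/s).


T_K = T_C + 273.15 = 36.7880 + 273.15 = 309.9380 K
exponent = -Ea / (R * T_K) = -74619.1060 / (8.314 * 309.9380) = -28.9578
k = A * exp(exponent) = 882375.7840 * exp(-28.9578) = 2.3413e-07 1/s


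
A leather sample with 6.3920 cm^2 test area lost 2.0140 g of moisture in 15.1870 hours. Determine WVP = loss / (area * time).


Formula: WVP = loss / (area * time)
Substituting: WVP = 2.0140 / (6.3920 * 15.1870)
Result: 0.0207468 g/(cm^2*hr)


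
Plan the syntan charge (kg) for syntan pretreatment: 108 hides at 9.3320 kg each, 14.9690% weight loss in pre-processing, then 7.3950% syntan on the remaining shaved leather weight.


Total_raw = N * avg_wt = 108 * 9.3320 = 1007.8560 kg
Substrate = Total_raw * (1 - loss/100) = 1007.8560 * (1 - 14.9690/100) = 856.9900 kg
Syntan = Substrate * pct / 100 = 856.9900 * 7.3950 / 100 = 63.3744 kg


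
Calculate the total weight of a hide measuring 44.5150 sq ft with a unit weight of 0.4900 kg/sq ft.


Formula: Weight = area * weight_per_sqft
Substituting: Weight = 44.5150 * 0.4900
Result: 21.8123 kg


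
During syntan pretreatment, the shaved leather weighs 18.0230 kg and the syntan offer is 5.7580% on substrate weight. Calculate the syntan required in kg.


Formula: Syntan = substrate * pct / 100
Substituting: Syntan = 18.0230 * 5.7580 / 100
Result: 1.0378 kg


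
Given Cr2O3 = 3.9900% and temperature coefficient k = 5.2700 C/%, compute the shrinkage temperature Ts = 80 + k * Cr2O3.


Formula: Ts = 80 + k * Cr2O3
Substituting: Ts = 80 + 5.2700 * 3.9900
Result: 101.0273 C


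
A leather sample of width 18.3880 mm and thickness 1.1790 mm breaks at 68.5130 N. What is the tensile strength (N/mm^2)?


Formula: TS = force / (width * thickness)
Substituting: TS = 68.5130 / (18.3880 * 1.1790)
Result: 3.1603 N/mm^2


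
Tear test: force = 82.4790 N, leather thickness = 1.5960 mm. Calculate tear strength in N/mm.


Formula: Tear strength = force / thickness
Substituting: Tear strength = 82.4790 / 1.5960
Result: 51.6786 N/mm


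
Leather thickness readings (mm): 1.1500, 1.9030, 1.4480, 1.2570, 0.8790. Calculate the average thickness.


Formula: Average = sum / n
Substituting: Average = 6.6370 / 5
Result: 1.3274 mm


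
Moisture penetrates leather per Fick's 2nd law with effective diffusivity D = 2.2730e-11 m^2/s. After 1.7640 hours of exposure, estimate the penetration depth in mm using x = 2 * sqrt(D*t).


t = 1.7640 hr * 3600 = 6350.4000 s
D * t = 2.2730e-11 * 6350.4000 = 1.4434e-07
x = 2 * sqrt(D*t) = 2 * sqrt(1.4434e-07) = 7.5985e-04 m = 0.7599 mm


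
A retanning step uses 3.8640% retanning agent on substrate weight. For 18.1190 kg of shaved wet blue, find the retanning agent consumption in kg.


Formula: Retan = substrate * pct / 100
Substituting: Retan = 18.1190 * 3.8640 / 100
Result: 0.7001 kg


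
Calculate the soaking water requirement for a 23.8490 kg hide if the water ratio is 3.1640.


Formula: Water = hide_weight * ratio
Substituting: Water = 23.8490 * 3.1640
Result: 75.4582 kg


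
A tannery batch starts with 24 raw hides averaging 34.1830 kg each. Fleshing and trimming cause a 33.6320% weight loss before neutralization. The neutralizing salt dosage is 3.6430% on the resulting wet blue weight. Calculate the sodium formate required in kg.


Total_raw = N * avg_wt = 24 * 34.1830 = 820.3920 kg
Substrate = Total_raw * (1 - loss/100) = 820.3920 * (1 - 33.6320/100) = 544.4778 kg
Neutralizer = Substrate * pct / 100 = 544.4778 * 3.6430 / 100 = 19.8353 kg


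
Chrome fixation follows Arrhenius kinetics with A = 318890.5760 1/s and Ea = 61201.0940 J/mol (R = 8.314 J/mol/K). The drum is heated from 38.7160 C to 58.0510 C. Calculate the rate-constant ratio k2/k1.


T1 = 38.7160 + 273.15 = 311.8660 K; T2 = 58.0510 + 273.15 = 331.2010 K
k1 = A * exp(-Ea/(R*T1)) = 318890.5760 * exp(-61201.0940/(8.314*311.8660)) = 1.7892e-05 1/s
k2 = A * exp(-Ea/(R*T2)) = 318890.5760 * exp(-61201.0940/(8.314*331.2010)) = 7.0974e-05 1/s
k2/k1 = 7.0974e-05 / 1.7892e-05 = 3.9668


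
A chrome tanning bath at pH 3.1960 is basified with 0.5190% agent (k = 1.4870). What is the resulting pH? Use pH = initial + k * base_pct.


Formula: pH_final = pH_initial + k * base_pct
Substituting: pH_final = 3.1960 + 1.4870 * 0.5190
Result: 3.9678


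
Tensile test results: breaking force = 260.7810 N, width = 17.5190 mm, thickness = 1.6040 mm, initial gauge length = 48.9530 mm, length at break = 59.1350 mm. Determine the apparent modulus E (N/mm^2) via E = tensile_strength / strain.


TS = F / (w * t) = 260.7810 / (17.5190 * 1.6040) = 9.2803 N/mm^2
strain = (Lf - L0) / L0 = (59.1350 - 48.9530) / 48.9530 = 0.2080
E = TS / strain = 9.2803 / 0.2080 = 44.6178 N/mm^2


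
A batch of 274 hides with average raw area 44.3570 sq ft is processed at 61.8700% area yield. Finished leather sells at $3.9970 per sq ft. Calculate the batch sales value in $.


Raw_total = N * avg_area = 274 * 44.3570 = 12153.8180 sq ft
Finished = Raw_total * yield / 100 = 12153.8180 * 61.8700 / 100 = 7519.5672 sq ft
Value = Finished * price = 7519.5672 * 3.9970 = 30055.7101 $


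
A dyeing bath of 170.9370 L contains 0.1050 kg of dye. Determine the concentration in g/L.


Formula: Conc = dye_mass(kg) / volume(L) * 1000
Substituting: Conc = 0.1050 / 170.9370 * 1000
Result: 0.6143 g/L


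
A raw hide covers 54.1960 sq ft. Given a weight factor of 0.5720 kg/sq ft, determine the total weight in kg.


Formula: Weight = area * weight_per_sqft
Substituting: Weight = 54.1960 * 0.5720
Result: 31.0001 kg


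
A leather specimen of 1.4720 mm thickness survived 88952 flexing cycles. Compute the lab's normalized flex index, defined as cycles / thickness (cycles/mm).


Formula: Index = cycles / thickness
Substituting: Index = 88952 / 1.4720
Result: 60429.3478 cycles/mm


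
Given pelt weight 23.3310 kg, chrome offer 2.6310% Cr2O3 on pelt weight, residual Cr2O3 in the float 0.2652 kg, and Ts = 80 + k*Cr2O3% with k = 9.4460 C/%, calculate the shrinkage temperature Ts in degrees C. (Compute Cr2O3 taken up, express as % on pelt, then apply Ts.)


Offered = pelt * offer_pct / 100 = 23.3310 * 2.6310 / 100 = 0.6138 kg
Uptake = offered - residual = 0.6138 - 0.2652 = 0.3486 kg
Cr2O3% on pelt = uptake / pelt * 100 = 0.3486 / 23.3310 * 100 = 1.4943 %
Ts = 80 + k * Cr2O3% = 80 + 9.4460 * 1.4943 = 94.1153 C


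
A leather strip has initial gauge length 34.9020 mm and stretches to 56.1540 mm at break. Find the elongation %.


Formula: Elongation = (Lf - L0) / L0 * 100
Substituting: Elongation = (56.1540 - 34.9020) / 34.9020 * 100
Result: 60.8905 %


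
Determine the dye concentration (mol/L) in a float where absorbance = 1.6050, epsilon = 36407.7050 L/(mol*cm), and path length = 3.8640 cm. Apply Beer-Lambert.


Formula: c = A / (epsilon * l)
Substituting: c = 1.6050 / (36407.7050 * 3.8640)
Result: 1.1409e-05 mol/L


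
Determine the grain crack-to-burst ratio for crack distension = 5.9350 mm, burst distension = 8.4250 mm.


Formula: Ratio = crack / burst
Substituting: Ratio = 5.9350 / 8.4250
Result: 0.7045


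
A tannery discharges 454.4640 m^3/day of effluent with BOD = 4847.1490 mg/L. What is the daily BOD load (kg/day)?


Formula: BOD_load = volume * conc / 1000
Substituting: BOD_load = 454.4640 * 4847.1490 / 1000
Result: 2202.8547 kg/day


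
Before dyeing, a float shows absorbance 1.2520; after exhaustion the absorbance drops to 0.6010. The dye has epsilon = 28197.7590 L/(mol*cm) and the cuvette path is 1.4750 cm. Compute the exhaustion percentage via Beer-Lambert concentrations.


c_initial = A_i / (epsilon * l) = 1.2520 / (28197.7590 * 1.4750) = 3.0102e-05 mol/L
c_final = A_f / (epsilon * l) = 0.6010 / (28197.7590 * 1.4750) = 1.4450e-05 mol/L
Exhaustion = (c_initial - c_final) / c_initial * 100 = (3.0102e-05 - 1.4450e-05) / 3.0102e-05 * 100 = 51.9968 %


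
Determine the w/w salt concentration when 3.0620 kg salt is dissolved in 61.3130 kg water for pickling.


Formula: Conc = salt / (water + salt) * 100
Substituting: Conc = 3.0620 / (61.3130 + 3.0620) * 100
Result: 4.7565 %


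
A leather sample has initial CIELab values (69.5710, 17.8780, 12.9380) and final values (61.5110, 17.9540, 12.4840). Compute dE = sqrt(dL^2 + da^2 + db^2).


dL = -8.0600, da = 0.076, db = -0.4540
dE = sqrt((-8.0600)^2 + 0.076^2 + (-0.4540)^2) = 8.0731
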